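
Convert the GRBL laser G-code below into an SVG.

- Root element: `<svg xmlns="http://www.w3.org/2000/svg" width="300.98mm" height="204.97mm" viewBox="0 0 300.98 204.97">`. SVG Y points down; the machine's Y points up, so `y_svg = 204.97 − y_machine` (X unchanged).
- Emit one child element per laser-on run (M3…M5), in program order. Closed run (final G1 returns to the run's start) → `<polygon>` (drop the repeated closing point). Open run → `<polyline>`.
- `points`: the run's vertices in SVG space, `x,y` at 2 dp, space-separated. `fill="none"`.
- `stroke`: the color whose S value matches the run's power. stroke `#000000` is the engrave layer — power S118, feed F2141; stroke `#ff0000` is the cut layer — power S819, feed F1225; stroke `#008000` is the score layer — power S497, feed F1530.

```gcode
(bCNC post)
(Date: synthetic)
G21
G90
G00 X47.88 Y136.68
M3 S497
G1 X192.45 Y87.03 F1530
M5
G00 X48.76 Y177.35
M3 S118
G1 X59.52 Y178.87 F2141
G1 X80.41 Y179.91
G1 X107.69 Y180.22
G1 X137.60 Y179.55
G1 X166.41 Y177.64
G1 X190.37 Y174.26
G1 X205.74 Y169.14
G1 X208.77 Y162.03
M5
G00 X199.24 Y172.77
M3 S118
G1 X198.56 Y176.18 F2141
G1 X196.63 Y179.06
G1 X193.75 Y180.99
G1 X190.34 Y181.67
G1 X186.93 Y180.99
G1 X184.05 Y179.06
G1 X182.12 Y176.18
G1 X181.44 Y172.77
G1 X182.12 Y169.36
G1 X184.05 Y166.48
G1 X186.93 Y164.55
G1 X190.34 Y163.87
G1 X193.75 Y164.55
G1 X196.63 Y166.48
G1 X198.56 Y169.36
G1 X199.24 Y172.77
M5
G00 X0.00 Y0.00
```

<svg xmlns="http://www.w3.org/2000/svg" width="300.98mm" height="204.97mm" viewBox="0 0 300.98 204.97">
  <polyline points="47.88,68.29 192.45,117.94" fill="none" stroke="#008000"/>
  <polyline points="48.76,27.62 59.52,26.10 80.41,25.06 107.69,24.75 137.60,25.42 166.41,27.33 190.37,30.71 205.74,35.83 208.77,42.94" fill="none" stroke="#000000"/>
  <polygon points="199.24,32.20 198.56,28.79 196.63,25.91 193.75,23.98 190.34,23.30 186.93,23.98 184.05,25.91 182.12,28.79 181.44,32.20 182.12,35.61 184.05,38.49 186.93,40.42 190.34,41.10 193.75,40.42 196.63,38.49 198.56,35.61" fill="none" stroke="#000000"/>
</svg>

Each laser-on run becomes one SVG element. Flip Y back into SVG space with y_svg = 204.97 − y_machine.

Run 1: S497 ⇒ score layer `#008000`. The run is open, so emit a `<polyline>` with points (Y-flipped): 47.88,68.29 192.45,117.94.

Run 2: S118 ⇒ engrave layer `#000000`. The run is open, so emit a `<polyline>` with points (Y-flipped): 48.76,27.62 59.52,26.10 80.41,25.06 107.69,24.75 137.60,25.42 166.41,27.33 190.37,30.71 205.74,35.83 208.77,42.94.

Run 3: S118 ⇒ engrave layer `#000000`. The run returns to its start, so emit a `<polygon>` with points (Y-flipped): 199.24,32.20 198.56,28.79 196.63,25.91 193.75,23.98 190.34,23.30 186.93,23.98 184.05,25.91 182.12,28.79 181.44,32.20 182.12,35.61 184.05,38.49 186.93,40.42 190.34,41.10 193.75,40.42 196.63,38.49 198.56,35.61.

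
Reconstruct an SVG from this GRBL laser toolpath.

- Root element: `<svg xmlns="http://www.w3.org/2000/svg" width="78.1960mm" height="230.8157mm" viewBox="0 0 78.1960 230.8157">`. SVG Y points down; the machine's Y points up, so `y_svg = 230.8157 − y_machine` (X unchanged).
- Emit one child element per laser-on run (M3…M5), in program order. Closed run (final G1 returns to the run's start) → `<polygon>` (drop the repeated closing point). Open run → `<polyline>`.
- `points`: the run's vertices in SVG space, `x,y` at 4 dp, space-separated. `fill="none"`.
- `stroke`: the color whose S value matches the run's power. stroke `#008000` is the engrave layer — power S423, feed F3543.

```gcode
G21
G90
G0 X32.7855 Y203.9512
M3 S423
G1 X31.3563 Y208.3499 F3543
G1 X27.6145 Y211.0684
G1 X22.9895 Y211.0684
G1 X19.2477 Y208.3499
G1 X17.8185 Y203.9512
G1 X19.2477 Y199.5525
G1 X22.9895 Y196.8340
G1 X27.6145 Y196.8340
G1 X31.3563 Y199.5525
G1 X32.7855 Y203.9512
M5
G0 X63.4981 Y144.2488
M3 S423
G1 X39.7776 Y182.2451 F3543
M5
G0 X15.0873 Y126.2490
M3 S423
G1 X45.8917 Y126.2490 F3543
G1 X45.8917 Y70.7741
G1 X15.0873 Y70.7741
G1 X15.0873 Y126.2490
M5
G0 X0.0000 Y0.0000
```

<svg xmlns="http://www.w3.org/2000/svg" width="78.1960mm" height="230.8157mm" viewBox="0 0 78.1960 230.8157">
  <polygon points="32.7855,26.8645 31.3563,22.4658 27.6145,19.7473 22.9895,19.7473 19.2477,22.4658 17.8185,26.8645 19.2477,31.2632 22.9895,33.9817 27.6145,33.9817 31.3563,31.2632" fill="none" stroke="#008000"/>
  <polyline points="63.4981,86.5669 39.7776,48.5706" fill="none" stroke="#008000"/>
  <polygon points="15.0873,104.5667 45.8917,104.5667 45.8917,160.0416 15.0873,160.0416" fill="none" stroke="#008000"/>
</svg>

Machine Y-up, SVG Y-down with viewBox height 230.8157, so y_svg = 230.8157 − y_machine; X carries over. Every run uses S423, so all elements get stroke `#008000` (engrave).

Run 1: The run returns to its start, so emit a `<polygon>` with points (Y-flipped): 32.7855,26.8645 31.3563,22.4658 27.6145,19.7473 22.9895,19.7473 19.2477,22.4658 17.8185,26.8645 19.2477,31.2632 22.9895,33.9817 27.6145,33.9817 31.3563,31.2632.

Run 2: The run is open, so emit a `<polyline>` with points (Y-flipped): 63.4981,86.5669 39.7776,48.5706.

Run 3: The run returns to its start, so emit a `<polygon>` with points (Y-flipped): 15.0873,104.5667 45.8917,104.5667 45.8917,160.0416 15.0873,160.0416.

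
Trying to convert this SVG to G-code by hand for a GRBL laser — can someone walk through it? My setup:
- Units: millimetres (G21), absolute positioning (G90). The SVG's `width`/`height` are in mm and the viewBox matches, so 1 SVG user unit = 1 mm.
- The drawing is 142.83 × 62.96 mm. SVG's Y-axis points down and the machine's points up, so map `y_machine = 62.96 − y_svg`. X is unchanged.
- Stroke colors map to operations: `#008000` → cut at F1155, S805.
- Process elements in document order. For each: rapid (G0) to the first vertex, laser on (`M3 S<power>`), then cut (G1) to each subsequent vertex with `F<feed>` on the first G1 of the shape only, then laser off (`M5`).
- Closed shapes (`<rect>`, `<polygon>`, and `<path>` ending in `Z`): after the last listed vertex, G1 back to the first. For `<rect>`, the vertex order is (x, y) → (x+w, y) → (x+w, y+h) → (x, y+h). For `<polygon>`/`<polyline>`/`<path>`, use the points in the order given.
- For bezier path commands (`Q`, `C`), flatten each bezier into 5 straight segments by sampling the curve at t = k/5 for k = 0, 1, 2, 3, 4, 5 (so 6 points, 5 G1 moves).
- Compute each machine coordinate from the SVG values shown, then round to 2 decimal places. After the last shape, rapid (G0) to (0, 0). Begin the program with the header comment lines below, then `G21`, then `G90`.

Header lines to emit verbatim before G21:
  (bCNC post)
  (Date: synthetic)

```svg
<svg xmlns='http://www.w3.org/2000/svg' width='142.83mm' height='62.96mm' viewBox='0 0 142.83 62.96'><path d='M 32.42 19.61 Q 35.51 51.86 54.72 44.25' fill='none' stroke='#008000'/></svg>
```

Since the viewBox matches the mm dimensions, user units are millimetres directly. The only transform is the Y-flip y_m = 62.96 − y_svg.

Shape 1 is a quadratic bezier drawn with `<path>`. Its stroke #008000 means cut at S805, F1155. After flipping Y the toolpath is (32.42,43.35) → (34.30,32.04) → (37.47,23.93) → (41.93,19.00) → (47.68,17.26) → (54.72,18.71).

(bCNC post)
(Date: synthetic)
G21
G90
G0 X32.42 Y43.35
M3 S805
G1 X34.30 Y32.04 F1155
G1 X37.47 Y23.93
G1 X41.93 Y19.00
G1 X47.68 Y17.26
G1 X54.72 Y18.71
M5
G0 X0.00 Y0.00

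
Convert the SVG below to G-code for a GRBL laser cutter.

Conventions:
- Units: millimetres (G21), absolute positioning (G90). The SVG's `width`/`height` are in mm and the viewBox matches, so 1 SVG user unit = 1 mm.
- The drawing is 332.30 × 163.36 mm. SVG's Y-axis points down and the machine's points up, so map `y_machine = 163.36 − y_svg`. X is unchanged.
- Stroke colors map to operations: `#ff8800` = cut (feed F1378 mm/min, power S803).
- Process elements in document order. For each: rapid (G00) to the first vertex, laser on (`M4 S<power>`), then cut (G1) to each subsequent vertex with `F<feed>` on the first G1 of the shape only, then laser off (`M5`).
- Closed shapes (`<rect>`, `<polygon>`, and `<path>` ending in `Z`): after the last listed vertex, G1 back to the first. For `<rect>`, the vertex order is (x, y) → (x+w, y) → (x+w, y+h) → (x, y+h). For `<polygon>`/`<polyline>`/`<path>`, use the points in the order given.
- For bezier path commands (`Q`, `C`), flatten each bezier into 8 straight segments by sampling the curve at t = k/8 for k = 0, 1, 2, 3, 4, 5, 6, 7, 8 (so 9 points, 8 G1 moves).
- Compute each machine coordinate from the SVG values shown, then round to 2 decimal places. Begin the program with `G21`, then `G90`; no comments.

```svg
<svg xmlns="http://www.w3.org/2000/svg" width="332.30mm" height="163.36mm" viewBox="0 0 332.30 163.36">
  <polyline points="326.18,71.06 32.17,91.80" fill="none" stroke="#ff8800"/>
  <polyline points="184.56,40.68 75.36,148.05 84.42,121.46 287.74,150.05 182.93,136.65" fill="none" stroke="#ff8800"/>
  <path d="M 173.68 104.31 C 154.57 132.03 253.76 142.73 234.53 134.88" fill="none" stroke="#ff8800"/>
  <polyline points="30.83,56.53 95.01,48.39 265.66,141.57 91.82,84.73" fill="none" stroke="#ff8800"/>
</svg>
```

G21
G90
G00 X326.18 Y92.30
M4 S803
G1 X32.17 Y71.56 F1378
M5
G00 X184.56 Y122.68
M4 S803
G1 X75.36 Y15.31 F1378
G1 X84.42 Y41.90
G1 X287.74 Y13.31
G1 X182.93 Y26.71
M5
G00 X173.68 Y59.05
M4 S803
G1 X171.60 Y49.46 F1378
G1 X177.83 Y41.48
G1 X189.61 Y35.13
G1 X204.15 Y30.43
G1 X218.69 Y27.39
G1 X230.45 Y26.05
G1 X236.65 Y26.40
G1 X234.53 Y28.48
M5
G00 X30.83 Y106.83
M4 S803
G1 X95.01 Y114.97 F1378
G1 X265.66 Y21.79
G1 X91.82 Y78.63
M5

viewBox `0 0 332.30 163.36` with mm width/height → 1 unit = 1 mm. Flip: y_m = 163.36 − y_svg.

**Shape 1** — `<polyline>` line segment, stroke `#ff8800` → cut (S803, F1378). Machine vertices: (326.18,92.30) → (32.17,71.56). Open path.

**Shape 2** — `<polyline>` open polyline, stroke `#ff8800` → cut (S803, F1378). Machine vertices: (184.56,122.68) → (75.36,15.31) → (84.42,41.90) → (287.74,13.31) → (182.93,26.71). Open path.

**Shape 3** — `<path>` cubic bezier, stroke `#ff8800` → cut (S803, F1378). Control points (SVG): P0=(173.68,104.31), P1=(154.57,132.03), P2=(253.76,142.73), P3=(234.53,134.88); sampled at t=k/8. Machine vertices: (173.68,59.05) → (171.60,49.46) → (177.83,41.48) → (189.61,35.13) → (204.15,30.43) → (218.69,27.39) → (230.45,26.05) → (236.65,26.40) → (234.53,28.48). Open path.

**Shape 4** — `<polyline>` open polyline, stroke `#ff8800` → cut (S803, F1378). Machine vertices: (30.83,106.83) → (95.01,114.97) → (265.66,21.79) → (91.82,78.63). Open path.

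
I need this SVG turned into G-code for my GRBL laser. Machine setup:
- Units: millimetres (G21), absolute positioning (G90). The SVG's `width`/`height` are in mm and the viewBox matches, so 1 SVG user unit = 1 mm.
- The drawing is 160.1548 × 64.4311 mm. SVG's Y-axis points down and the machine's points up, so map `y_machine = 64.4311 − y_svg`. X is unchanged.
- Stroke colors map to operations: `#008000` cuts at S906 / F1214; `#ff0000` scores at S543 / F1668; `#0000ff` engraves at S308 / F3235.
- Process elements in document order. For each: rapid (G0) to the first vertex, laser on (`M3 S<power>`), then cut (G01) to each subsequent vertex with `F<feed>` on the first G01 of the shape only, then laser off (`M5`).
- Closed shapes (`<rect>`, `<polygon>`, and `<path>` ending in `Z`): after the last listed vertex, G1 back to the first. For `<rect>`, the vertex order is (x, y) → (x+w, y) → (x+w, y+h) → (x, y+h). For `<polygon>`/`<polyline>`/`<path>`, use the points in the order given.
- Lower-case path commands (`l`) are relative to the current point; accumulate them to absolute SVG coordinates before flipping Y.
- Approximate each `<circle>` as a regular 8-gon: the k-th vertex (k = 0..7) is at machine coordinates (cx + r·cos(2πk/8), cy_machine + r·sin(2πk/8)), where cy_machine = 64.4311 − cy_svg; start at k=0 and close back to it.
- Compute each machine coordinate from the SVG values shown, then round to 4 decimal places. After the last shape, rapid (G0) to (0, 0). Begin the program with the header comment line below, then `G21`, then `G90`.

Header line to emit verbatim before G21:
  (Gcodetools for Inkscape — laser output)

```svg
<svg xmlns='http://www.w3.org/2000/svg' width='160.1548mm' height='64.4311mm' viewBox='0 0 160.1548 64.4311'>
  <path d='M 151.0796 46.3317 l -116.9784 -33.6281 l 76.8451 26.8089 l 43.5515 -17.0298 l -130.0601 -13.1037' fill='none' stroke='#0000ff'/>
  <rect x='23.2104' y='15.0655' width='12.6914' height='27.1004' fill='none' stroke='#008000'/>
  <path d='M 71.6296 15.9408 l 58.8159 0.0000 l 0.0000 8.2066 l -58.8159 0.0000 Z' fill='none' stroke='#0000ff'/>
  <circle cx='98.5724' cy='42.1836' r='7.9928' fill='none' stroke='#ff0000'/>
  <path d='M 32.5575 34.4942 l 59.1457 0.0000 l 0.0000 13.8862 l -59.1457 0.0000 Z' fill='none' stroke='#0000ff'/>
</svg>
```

Since the viewBox matches the mm dimensions, user units are millimetres directly. The only transform is the Y-flip y_m = 64.4311 − y_svg.

Shape 1 is a open polyline drawn with `<path>`. Its stroke #0000ff means engrave at S308, F3235. After flipping Y the toolpath is (151.0796,18.0994) → (34.1012,51.7275) → (110.9463,24.9186) → (154.4978,41.9484) → (24.4377,55.0521).

Shape 2 is a rectangle drawn with `<rect>`. Its stroke #008000 means cut at S906, F1214. After flipping Y the toolpath is (23.2104,49.3656) → (35.9018,49.3656) → (35.9018,22.2652) → (23.2104,22.2652) → (23.2104,49.3656), returning to the start.

Shape 3 is a rectangle drawn with `<path>`. Its stroke #0000ff means engrave at S308, F3235. After flipping Y the toolpath is (71.6296,48.4903) → (130.4455,48.4903) → (130.4455,40.2837) → (71.6296,40.2837) → (71.6296,48.4903), returning to the start.

Shape 4 is a circle drawn with `<circle>`. Its stroke #ff0000 means score at S543, F1668. After flipping Y the toolpath is (106.5652,22.2475) → (104.2242,27.8993) → (98.5724,30.2403) → (92.9206,27.8993) → (90.5796,22.2475) → (92.9206,16.5957) → (98.5724,14.2547) → (104.2242,16.5957) → (106.5652,22.2475), returning to the start.

Shape 5 is a rectangle drawn with `<path>`. Its stroke #0000ff means engrave at S308, F3235. After flipping Y the toolpath is (32.5575,29.9369) → (91.7032,29.9369) → (91.7032,16.0507) → (32.5575,16.0507) → (32.5575,29.9369), returning to the start.

(Gcodetools for Inkscape — laser output)
G21
G90
G0 X151.0796 Y18.0994
M3 S308
G01 X34.1012 Y51.7275 F3235
G01 X110.9463 Y24.9186
G01 X154.4978 Y41.9484
G01 X24.4377 Y55.0521
M5
G0 X23.2104 Y49.3656
M3 S906
G01 X35.9018 Y49.3656 F1214
G01 X35.9018 Y22.2652
G01 X23.2104 Y22.2652
G01 X23.2104 Y49.3656
M5
G0 X71.6296 Y48.4903
M3 S308
G01 X130.4455 Y48.4903 F3235
G01 X130.4455 Y40.2837
G01 X71.6296 Y40.2837
G01 X71.6296 Y48.4903
M5
G0 X106.5652 Y22.2475
M3 S543
G01 X104.2242 Y27.8993 F1668
G01 X98.5724 Y30.2403
G01 X92.9206 Y27.8993
G01 X90.5796 Y22.2475
G01 X92.9206 Y16.5957
G01 X98.5724 Y14.2547
G01 X104.2242 Y16.5957
G01 X106.5652 Y22.2475
M5
G0 X32.5575 Y29.9369
M3 S308
G01 X91.7032 Y29.9369 F3235
G01 X91.7032 Y16.0507
G01 X32.5575 Y16.0507
G01 X32.5575 Y29.9369
M5
G0 X0.0000 Y0.0000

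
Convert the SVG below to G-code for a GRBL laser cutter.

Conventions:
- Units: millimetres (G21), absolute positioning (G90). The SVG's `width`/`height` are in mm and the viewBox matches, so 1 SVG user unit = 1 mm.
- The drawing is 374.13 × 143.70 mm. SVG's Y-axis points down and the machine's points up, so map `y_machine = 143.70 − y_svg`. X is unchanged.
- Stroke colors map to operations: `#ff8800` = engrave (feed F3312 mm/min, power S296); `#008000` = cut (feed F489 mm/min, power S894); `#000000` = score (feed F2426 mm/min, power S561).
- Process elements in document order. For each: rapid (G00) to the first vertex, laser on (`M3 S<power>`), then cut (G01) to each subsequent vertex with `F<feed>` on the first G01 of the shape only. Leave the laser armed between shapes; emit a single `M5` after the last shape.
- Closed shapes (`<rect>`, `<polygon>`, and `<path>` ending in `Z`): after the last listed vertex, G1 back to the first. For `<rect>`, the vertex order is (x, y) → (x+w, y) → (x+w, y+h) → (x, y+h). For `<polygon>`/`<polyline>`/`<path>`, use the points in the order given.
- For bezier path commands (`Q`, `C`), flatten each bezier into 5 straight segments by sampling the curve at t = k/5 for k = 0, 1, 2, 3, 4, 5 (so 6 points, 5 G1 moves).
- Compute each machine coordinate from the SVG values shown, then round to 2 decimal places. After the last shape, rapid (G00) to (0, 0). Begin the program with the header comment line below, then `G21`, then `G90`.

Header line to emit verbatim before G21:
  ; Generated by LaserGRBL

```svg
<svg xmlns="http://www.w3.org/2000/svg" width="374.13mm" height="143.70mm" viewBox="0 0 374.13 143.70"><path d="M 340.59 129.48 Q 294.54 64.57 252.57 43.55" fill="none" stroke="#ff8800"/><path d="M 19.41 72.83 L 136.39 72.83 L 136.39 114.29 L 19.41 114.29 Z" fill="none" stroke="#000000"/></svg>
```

1 u = 1 mm; y_m = 143.70 − y.

[1] `<path>` quadratic bezier, #ff8800→engrave S296 F3312: (340.59,14.22) → (322.33,38.43) → (304.40,59.13) → (286.80,76.31) → (269.52,89.99) → (252.57,100.15)

[2] `<path>` rectangle, #000000→score S561 F2426: (19.41,70.87) → (136.39,70.87) → (136.39,29.41) → (19.41,29.41) → (19.41,70.87) (closed)

; Generated by LaserGRBL
G21
G90
G00 X340.59 Y14.22
M3 S296
G01 X322.33 Y38.43 F3312
G01 X304.40 Y59.13
G01 X286.80 Y76.31
G01 X269.52 Y89.99
G01 X252.57 Y100.15
G00 X19.41 Y70.87
M3 S561
G01 X136.39 Y70.87 F2426
G01 X136.39 Y29.41
G01 X19.41 Y29.41
G01 X19.41 Y70.87
M5
G00 X0.00 Y0.00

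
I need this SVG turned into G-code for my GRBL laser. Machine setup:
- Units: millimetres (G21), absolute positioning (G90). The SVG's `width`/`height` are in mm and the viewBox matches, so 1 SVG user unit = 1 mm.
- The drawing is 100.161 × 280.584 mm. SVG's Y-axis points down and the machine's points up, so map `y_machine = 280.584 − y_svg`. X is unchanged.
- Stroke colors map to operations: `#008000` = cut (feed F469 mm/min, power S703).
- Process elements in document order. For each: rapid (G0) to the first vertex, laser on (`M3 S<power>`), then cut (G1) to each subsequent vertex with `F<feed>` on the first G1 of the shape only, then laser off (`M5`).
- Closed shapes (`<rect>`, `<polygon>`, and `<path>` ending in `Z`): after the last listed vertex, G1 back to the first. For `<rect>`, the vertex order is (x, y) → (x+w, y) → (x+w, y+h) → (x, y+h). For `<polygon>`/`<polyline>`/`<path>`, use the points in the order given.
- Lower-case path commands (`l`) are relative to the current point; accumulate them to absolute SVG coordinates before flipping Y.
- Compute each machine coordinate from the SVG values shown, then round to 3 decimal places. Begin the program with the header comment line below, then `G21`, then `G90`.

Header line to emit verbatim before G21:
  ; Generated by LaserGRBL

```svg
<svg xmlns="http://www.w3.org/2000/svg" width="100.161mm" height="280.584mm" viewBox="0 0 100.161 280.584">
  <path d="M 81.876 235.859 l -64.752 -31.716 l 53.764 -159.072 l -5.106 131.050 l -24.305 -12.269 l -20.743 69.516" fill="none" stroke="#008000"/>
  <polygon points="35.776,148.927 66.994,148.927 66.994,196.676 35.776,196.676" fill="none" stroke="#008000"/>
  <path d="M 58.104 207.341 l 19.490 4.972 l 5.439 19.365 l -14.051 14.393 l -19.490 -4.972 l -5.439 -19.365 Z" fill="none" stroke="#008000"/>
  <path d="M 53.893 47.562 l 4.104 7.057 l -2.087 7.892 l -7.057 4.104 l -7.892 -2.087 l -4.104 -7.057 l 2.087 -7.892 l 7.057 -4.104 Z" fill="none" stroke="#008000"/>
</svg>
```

; Generated by LaserGRBL
G21
G90
G0 X81.876 Y44.725
M3 S703
G1 X17.124 Y76.441 F469
G1 X70.888 Y235.513
G1 X65.782 Y104.463
G1 X41.477 Y116.732
G1 X20.734 Y47.216
M5
G0 X35.776 Y131.657
M3 S703
G1 X66.994 Y131.657 F469
G1 X66.994 Y83.908
G1 X35.776 Y83.908
G1 X35.776 Y131.657
M5
G0 X58.104 Y73.243
M3 S703
G1 X77.594 Y68.271 F469
G1 X83.033 Y48.906
G1 X68.982 Y34.513
G1 X49.492 Y39.485
G1 X44.053 Y58.850
G1 X58.104 Y73.243
M5
G0 X53.893 Y233.022
M3 S703
G1 X57.997 Y225.965 F469
G1 X55.910 Y218.073
G1 X48.853 Y213.969
G1 X40.961 Y216.056
G1 X36.857 Y223.113
G1 X38.944 Y231.005
G1 X46.001 Y235.109
G1 X53.893 Y233.022
M5

viewBox `0 0 100.161 280.584` with mm width/height → 1 unit = 1 mm. Flip: y_m = 280.584 − y_svg.

**Shape 1** — `<path>` open polyline, stroke `#008000` → cut (S703, F469). Machine vertices: (81.876,44.725) → (17.124,76.441) → (70.888,235.513) → (65.782,104.463) → (41.477,116.732) → (20.734,47.216). Open path.

**Shape 2** — `<polygon>` rectangle, stroke `#008000` → cut (S703, F469). Machine vertices: (35.776,131.657) → (66.994,131.657) → (66.994,83.908) → (35.776,83.908) → (35.776,131.657). Closed: final G1 returns to the first vertex.

**Shape 3** — `<path>` regular polygon, stroke `#008000` → cut (S703, F469). Machine vertices: (58.104,73.243) → (77.594,68.271) → (83.033,48.906) → (68.982,34.513) → (49.492,39.485) → (44.053,58.850) → (58.104,73.243). Closed: final G1 returns to the first vertex.

**Shape 4** — `<path>` regular polygon, stroke `#008000` → cut (S703, F469). Machine vertices: (53.893,233.022) → (57.997,225.965) → (55.910,218.073) → (48.853,213.969) → (40.961,216.056) → (36.857,223.113) → (38.944,231.005) → (46.001,235.109) → (53.893,233.022). Closed: final G1 returns to the first vertex.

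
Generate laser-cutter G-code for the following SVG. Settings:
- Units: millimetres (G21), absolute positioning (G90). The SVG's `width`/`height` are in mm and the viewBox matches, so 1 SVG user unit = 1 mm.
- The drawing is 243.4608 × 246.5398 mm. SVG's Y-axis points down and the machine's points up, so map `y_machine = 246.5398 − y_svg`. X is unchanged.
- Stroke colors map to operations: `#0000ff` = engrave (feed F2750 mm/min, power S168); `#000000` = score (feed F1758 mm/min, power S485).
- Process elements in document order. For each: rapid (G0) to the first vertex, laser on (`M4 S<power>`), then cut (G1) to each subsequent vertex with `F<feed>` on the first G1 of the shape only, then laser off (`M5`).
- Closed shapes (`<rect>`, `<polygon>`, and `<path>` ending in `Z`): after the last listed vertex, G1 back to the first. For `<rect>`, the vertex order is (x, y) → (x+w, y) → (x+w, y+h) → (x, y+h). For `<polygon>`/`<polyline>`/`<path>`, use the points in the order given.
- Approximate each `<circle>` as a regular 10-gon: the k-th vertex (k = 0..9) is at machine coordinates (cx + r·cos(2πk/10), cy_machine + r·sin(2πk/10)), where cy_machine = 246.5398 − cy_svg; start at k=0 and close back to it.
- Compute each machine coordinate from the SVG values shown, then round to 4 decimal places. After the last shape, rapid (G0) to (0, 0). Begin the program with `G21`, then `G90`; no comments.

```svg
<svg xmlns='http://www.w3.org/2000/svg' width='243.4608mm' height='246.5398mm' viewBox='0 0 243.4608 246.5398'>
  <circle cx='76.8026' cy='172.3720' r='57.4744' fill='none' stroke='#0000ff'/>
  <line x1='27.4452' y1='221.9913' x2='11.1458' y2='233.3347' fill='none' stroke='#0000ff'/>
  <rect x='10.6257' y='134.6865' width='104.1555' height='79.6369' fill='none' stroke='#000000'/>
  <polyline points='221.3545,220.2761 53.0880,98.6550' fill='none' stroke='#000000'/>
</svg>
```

G21
G90
G0 X134.2770 Y74.1678
M4 S168
G1 X123.3004 Y107.9504 F2750
G1 X94.5632 Y128.8292
G1 X59.0420 Y128.8292
G1 X30.3048 Y107.9504
G1 X19.3282 Y74.1678
G1 X30.3048 Y40.3852
G1 X59.0420 Y19.5064
G1 X94.5632 Y19.5064
G1 X123.3004 Y40.3852
G1 X134.2770 Y74.1678
M5
G0 X27.4452 Y24.5485
M4 S168
G1 X11.1458 Y13.2051 F2750
M5
G0 X10.6257 Y111.8533
M4 S485
G1 X114.7812 Y111.8533 F1758
G1 X114.7812 Y32.2164
G1 X10.6257 Y32.2164
G1 X10.6257 Y111.8533
M5
G0 X221.3545 Y26.2637
M4 S485
G1 X53.0880 Y147.8848 F1758
M5
G0 X0.0000 Y0.0000

Since the viewBox matches the mm dimensions, user units are millimetres directly. The only transform is the Y-flip y_m = 246.5398 − y_svg.

Shape 1 is a circle drawn with `<circle>`. Its stroke #0000ff means engrave at S168, F2750. After flipping Y the toolpath is (134.2770,74.1678) → (123.3004,107.9504) → (94.5632,128.8292) → (59.0420,128.8292) → (30.3048,107.9504) → (19.3282,74.1678) → (30.3048,40.3852) → (59.0420,19.5064) → (94.5632,19.5064) → (123.3004,40.3852) → (134.2770,74.1678), returning to the start.

Shape 2 is a line segment drawn with `<line>`. Its stroke #0000ff means engrave at S168, F2750. After flipping Y the toolpath is (27.4452,24.5485) → (11.1458,13.2051).

Shape 3 is a rectangle drawn with `<rect>`. Its stroke #000000 means score at S485, F1758. After flipping Y the toolpath is (10.6257,111.8533) → (114.7812,111.8533) → (114.7812,32.2164) → (10.6257,32.2164) → (10.6257,111.8533), returning to the start.

Shape 4 is a line segment drawn with `<polyline>`. Its stroke #000000 means score at S485, F1758. After flipping Y the toolpath is (221.3545,26.2637) → (53.0880,147.8848).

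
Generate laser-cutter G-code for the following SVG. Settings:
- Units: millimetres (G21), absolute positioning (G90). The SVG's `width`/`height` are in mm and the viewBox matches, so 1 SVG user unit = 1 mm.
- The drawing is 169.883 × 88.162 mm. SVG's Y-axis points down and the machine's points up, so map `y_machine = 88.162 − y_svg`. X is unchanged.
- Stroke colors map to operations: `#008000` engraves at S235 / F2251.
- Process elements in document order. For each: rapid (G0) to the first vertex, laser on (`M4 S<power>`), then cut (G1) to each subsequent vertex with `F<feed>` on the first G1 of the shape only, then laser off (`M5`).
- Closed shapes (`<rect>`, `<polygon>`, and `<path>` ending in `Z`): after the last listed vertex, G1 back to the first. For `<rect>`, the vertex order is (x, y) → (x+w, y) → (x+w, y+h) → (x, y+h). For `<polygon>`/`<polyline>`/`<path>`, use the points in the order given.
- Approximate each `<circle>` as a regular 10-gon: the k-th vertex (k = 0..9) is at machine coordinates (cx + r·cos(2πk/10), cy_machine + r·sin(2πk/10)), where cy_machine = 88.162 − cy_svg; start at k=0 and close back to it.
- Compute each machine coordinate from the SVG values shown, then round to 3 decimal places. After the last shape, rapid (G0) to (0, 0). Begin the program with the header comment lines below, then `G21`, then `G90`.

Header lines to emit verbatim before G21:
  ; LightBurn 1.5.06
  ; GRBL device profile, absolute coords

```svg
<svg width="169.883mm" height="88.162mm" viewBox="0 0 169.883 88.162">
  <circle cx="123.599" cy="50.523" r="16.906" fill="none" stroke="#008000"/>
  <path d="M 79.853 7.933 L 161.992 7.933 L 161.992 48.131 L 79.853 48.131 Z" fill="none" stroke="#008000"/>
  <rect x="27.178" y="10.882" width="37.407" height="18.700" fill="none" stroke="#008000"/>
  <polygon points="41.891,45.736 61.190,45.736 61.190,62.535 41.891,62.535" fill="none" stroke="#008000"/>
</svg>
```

; LightBurn 1.5.06
; GRBL device profile, absolute coords
G21
G90
G0 X140.505 Y37.639
M4 S235
G1 X137.276 Y47.576 F2251
G1 X128.823 Y53.718
G1 X118.375 Y53.718
G1 X109.922 Y47.576
G1 X106.693 Y37.639
G1 X109.922 Y27.702
G1 X118.375 Y21.560
G1 X128.823 Y21.560
G1 X137.276 Y27.702
G1 X140.505 Y37.639
M5
G0 X79.853 Y80.229
M4 S235
G1 X161.992 Y80.229 F2251
G1 X161.992 Y40.031
G1 X79.853 Y40.031
G1 X79.853 Y80.229
M5
G0 X27.178 Y77.280
M4 S235
G1 X64.585 Y77.280 F2251
G1 X64.585 Y58.580
G1 X27.178 Y58.580
G1 X27.178 Y77.280
M5
G0 X41.891 Y42.426
M4 S235
G1 X61.190 Y42.426 F2251
G1 X61.190 Y25.627
G1 X41.891 Y25.627
G1 X41.891 Y42.426
M5
G0 X0.000 Y0.000

viewBox `0 0 169.883 88.162` with mm width/height → 1 unit = 1 mm. Flip: y_m = 88.162 − y_svg.

**Shape 1** — `<circle>` circle, stroke `#008000` → engrave (S235, F2251). Machine vertices: (140.505,37.639) → (137.276,47.576) → (128.823,53.718) → (118.375,53.718) → (109.922,47.576) → (106.693,37.639) → (109.922,27.702) → (118.375,21.560) → (128.823,21.560) → (137.276,27.702) → (140.505,37.639). Closed: final G1 returns to the first vertex.

**Shape 2** — `<path>` rectangle, stroke `#008000` → engrave (S235, F2251). Machine vertices: (79.853,80.229) → (161.992,80.229) → (161.992,40.031) → (79.853,40.031) → (79.853,80.229). Closed: final G1 returns to the first vertex.

**Shape 3** — `<rect>` rectangle, stroke `#008000` → engrave (S235, F2251). Machine vertices: (27.178,77.280) → (64.585,77.280) → (64.585,58.580) → (27.178,58.580) → (27.178,77.280). Closed: final G1 returns to the first vertex.

**Shape 4** — `<polygon>` rectangle, stroke `#008000` → engrave (S235, F2251). Machine vertices: (41.891,42.426) → (61.190,42.426) → (61.190,25.627) → (41.891,25.627) → (41.891,42.426). Closed: final G1 returns to the first vertex.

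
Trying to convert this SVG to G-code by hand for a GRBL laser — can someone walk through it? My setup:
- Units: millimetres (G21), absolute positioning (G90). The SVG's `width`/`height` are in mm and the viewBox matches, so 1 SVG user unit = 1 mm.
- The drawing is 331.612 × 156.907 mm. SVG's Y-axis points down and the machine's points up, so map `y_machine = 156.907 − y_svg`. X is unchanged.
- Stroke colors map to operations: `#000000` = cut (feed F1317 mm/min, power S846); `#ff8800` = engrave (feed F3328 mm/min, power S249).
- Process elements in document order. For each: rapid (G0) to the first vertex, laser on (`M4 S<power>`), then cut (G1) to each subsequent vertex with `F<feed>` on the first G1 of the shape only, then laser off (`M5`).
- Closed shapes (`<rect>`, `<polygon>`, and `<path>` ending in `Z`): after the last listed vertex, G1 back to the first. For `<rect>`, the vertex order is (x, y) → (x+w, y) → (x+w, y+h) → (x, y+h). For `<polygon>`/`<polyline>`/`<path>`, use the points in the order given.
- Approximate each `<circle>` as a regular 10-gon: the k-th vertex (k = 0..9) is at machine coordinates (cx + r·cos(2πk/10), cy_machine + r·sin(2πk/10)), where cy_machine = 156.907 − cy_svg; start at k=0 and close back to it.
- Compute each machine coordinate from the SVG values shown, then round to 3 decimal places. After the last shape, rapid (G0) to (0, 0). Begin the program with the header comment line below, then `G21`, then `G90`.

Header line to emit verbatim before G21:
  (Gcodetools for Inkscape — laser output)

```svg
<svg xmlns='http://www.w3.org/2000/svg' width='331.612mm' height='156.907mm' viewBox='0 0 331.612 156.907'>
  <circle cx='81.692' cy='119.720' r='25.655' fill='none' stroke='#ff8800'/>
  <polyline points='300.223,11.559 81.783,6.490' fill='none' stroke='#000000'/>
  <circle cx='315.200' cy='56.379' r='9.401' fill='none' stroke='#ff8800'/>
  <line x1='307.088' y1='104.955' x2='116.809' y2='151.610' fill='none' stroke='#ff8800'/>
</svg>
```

Since the viewBox matches the mm dimensions, user units are millimetres directly. The only transform is the Y-flip y_m = 156.907 − y_svg.

Shape 1 is a circle drawn with `<circle>`. Its stroke #ff8800 means engrave at S249, F3328. After flipping Y the toolpath is (107.347,37.187) → (102.447,52.267) → (89.620,61.586) → (73.764,61.586) → (60.937,52.267) → (56.037,37.187) → (60.937,22.107) → (73.764,12.788) → (89.620,12.788) → (102.447,22.107) → (107.347,37.187), returning to the start.

Shape 2 is a line segment drawn with `<polyline>`. Its stroke #000000 means cut at S846, F1317. After flipping Y the toolpath is (300.223,145.348) → (81.783,150.417).

Shape 3 is a circle drawn with `<circle>`. Its stroke #ff8800 means engrave at S249, F3328. After flipping Y the toolpath is (324.601,100.528) → (322.806,106.054) → (318.105,109.469) → (312.295,109.469) → (307.594,106.054) → (305.799,100.528) → (307.594,95.002) → (312.295,91.587) → (318.105,91.587) → (322.806,95.002) → (324.601,100.528), returning to the start.

Shape 4 is a line segment drawn with `<line>`. Its stroke #ff8800 means engrave at S249, F3328. After flipping Y the toolpath is (307.088,51.952) → (116.809,5.297).

(Gcodetools for Inkscape — laser output)
G21
G90
G0 X107.347 Y37.187
M4 S249
G1 X102.447 Y52.267 F3328
G1 X89.620 Y61.586
G1 X73.764 Y61.586
G1 X60.937 Y52.267
G1 X56.037 Y37.187
G1 X60.937 Y22.107
G1 X73.764 Y12.788
G1 X89.620 Y12.788
G1 X102.447 Y22.107
G1 X107.347 Y37.187
M5
G0 X300.223 Y145.348
M4 S846
G1 X81.783 Y150.417 F1317
M5
G0 X324.601 Y100.528
M4 S249
G1 X322.806 Y106.054 F3328
G1 X318.105 Y109.469
G1 X312.295 Y109.469
G1 X307.594 Y106.054
G1 X305.799 Y100.528
G1 X307.594 Y95.002
G1 X312.295 Y91.587
G1 X318.105 Y91.587
G1 X322.806 Y95.002
G1 X324.601 Y100.528
M5
G0 X307.088 Y51.952
M4 S249
G1 X116.809 Y5.297 F3328
M5
G0 X0.000 Y0.000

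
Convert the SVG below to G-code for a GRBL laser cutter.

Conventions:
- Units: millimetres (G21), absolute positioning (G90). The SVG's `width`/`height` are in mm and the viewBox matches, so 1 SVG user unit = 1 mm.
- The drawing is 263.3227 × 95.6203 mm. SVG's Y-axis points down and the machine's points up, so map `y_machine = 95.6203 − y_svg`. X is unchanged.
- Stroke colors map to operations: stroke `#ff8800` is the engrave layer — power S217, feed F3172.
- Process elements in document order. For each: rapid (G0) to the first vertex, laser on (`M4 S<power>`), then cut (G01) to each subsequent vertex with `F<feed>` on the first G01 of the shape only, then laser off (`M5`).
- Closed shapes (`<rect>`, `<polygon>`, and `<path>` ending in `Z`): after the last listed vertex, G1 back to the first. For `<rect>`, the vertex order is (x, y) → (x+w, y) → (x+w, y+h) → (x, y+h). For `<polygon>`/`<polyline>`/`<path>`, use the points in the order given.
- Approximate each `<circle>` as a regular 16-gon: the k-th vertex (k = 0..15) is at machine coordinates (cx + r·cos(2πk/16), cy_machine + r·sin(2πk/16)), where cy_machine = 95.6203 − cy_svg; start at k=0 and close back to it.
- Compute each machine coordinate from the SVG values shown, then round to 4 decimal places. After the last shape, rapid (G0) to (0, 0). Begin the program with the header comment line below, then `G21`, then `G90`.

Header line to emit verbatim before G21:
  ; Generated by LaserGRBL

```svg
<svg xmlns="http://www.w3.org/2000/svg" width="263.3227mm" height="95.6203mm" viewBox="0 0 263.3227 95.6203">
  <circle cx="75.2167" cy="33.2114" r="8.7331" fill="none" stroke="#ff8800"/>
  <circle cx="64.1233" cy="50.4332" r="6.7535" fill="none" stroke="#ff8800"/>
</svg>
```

; Generated by LaserGRBL
G21
G90
G0 X83.9498 Y62.4089
M4 S217
G01 X83.2850 Y65.7509 F3172
G01 X81.3919 Y68.5841
G01 X78.5587 Y70.4772
G01 X75.2167 Y71.1420
G01 X71.8747 Y70.4772
G01 X69.0415 Y68.5841
G01 X67.1484 Y65.7509
G01 X66.4836 Y62.4089
G01 X67.1484 Y59.0669
G01 X69.0415 Y56.2337
G01 X71.8747 Y54.3406
G01 X75.2167 Y53.6758
G01 X78.5587 Y54.3406
G01 X81.3919 Y56.2337
G01 X83.2850 Y59.0669
G01 X83.9498 Y62.4089
M5
G0 X70.8768 Y45.1871
M4 S217
G01 X70.3627 Y47.7716 F3172
G01 X68.8987 Y49.9625
G01 X66.7078 Y51.4265
G01 X64.1233 Y51.9406
G01 X61.5388 Y51.4265
G01 X59.3479 Y49.9625
G01 X57.8839 Y47.7716
G01 X57.3698 Y45.1871
G01 X57.8839 Y42.6026
G01 X59.3479 Y40.4117
G01 X61.5388 Y38.9477
G01 X64.1233 Y38.4336
G01 X66.7078 Y38.9477
G01 X68.8987 Y40.4117
G01 X70.3627 Y42.6026
G01 X70.8768 Y45.1871
M5
G0 X0.0000 Y0.0000

Since the viewBox matches the mm dimensions, user units are millimetres directly. The only transform is the Y-flip y_m = 95.6203 − y_svg.

Shape 1 is a circle drawn with `<circle>`. Its stroke #ff8800 means engrave at S217, F3172. After flipping Y the toolpath is (83.9498,62.4089) → (83.2850,65.7509) → (81.3919,68.5841) → (78.5587,70.4772) → (75.2167,71.1420) → (71.8747,70.4772) → (69.0415,68.5841) → (67.1484,65.7509) → (66.4836,62.4089) → (67.1484,59.0669) → (69.0415,56.2337) → (71.8747,54.3406) → (75.2167,53.6758) → (78.5587,54.3406) → (81.3919,56.2337) → (83.2850,59.0669) → (83.9498,62.4089), returning to the start.

Shape 2 is a circle drawn with `<circle>`. Its stroke #ff8800 means engrave at S217, F3172. After flipping Y the toolpath is (70.8768,45.1871) → (70.3627,47.7716) → (68.8987,49.9625) → (66.7078,51.4265) → (64.1233,51.9406) → (61.5388,51.4265) → (59.3479,49.9625) → (57.8839,47.7716) → (57.3698,45.1871) → (57.8839,42.6026) → (59.3479,40.4117) → (61.5388,38.9477) → (64.1233,38.4336) → (66.7078,38.9477) → (68.8987,40.4117) → (70.3627,42.6026) → (70.8768,45.1871), returning to the start.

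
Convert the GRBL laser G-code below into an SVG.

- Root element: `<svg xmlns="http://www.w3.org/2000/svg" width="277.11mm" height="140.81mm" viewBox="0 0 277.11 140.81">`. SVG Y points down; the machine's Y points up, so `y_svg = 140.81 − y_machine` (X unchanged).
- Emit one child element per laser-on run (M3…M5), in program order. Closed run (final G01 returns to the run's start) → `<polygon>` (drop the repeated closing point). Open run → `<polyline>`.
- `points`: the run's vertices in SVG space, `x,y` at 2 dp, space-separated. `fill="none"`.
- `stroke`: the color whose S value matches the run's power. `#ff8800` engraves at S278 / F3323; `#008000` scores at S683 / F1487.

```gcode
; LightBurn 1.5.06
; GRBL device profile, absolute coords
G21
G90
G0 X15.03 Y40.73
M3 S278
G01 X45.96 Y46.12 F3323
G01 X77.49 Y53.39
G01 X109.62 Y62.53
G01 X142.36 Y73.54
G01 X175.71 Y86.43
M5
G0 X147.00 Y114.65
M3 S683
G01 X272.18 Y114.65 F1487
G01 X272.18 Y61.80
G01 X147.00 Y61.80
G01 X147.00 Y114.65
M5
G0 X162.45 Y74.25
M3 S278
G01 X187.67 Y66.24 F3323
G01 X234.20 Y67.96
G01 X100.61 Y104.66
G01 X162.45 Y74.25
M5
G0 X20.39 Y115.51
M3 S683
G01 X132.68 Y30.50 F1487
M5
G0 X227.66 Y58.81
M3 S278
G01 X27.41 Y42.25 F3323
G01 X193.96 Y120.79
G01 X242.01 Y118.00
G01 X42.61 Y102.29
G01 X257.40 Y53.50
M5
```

<svg xmlns="http://www.w3.org/2000/svg" width="277.11mm" height="140.81mm" viewBox="0 0 277.11 140.81">
  <polyline points="15.03,100.08 45.96,94.69 77.49,87.42 109.62,78.28 142.36,67.27 175.71,54.38" fill="none" stroke="#ff8800"/>
  <polygon points="147.00,26.16 272.18,26.16 272.18,79.01 147.00,79.01" fill="none" stroke="#008000"/>
  <polygon points="162.45,66.56 187.67,74.57 234.20,72.85 100.61,36.15" fill="none" stroke="#ff8800"/>
  <polyline points="20.39,25.30 132.68,110.31" fill="none" stroke="#008000"/>
  <polyline points="227.66,82.00 27.41,98.56 193.96,20.02 242.01,22.81 42.61,38.52 257.40,87.31" fill="none" stroke="#ff8800"/>
</svg>

y_svg = 140.81 − y_m.

[1] S278→`#ff8800` (engrave); open run; points: 15.03,100.08 45.96,94.69 77.49,87.42 109.62,78.28 142.36,67.27 175.71,54.38

[2] S683→`#008000` (score); closed run; points: 147.00,26.16 272.18,26.16 272.18,79.01 147.00,79.01

[3] S278→`#ff8800` (engrave); closed run; points: 162.45,66.56 187.67,74.57 234.20,72.85 100.61,36.15

[4] S683→`#008000` (score); open run; points: 20.39,25.30 132.68,110.31

[5] S278→`#ff8800` (engrave); open run; points: 227.66,82.00 27.41,98.56 193.96,20.02 242.01,22.81 42.61,38.52 257.40,87.31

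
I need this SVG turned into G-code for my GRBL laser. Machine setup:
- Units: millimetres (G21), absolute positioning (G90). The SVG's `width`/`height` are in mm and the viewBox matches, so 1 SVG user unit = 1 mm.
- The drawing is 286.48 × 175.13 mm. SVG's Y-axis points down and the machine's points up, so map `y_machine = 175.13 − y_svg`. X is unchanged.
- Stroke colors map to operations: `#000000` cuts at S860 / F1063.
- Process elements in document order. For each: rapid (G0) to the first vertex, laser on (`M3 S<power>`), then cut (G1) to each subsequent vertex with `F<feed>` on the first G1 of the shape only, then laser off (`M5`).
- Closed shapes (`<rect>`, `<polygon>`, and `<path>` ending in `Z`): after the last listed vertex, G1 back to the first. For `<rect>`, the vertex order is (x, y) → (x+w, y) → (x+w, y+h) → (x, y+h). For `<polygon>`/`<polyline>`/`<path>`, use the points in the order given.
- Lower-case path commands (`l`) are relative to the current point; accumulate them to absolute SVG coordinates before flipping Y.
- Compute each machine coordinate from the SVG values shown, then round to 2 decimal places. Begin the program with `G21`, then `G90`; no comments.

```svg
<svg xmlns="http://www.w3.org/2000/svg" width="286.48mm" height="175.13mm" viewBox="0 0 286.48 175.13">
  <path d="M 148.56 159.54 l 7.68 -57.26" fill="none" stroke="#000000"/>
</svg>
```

viewBox `0 0 286.48 175.13` with mm width/height → 1 unit = 1 mm. Flip: y_m = 175.13 − y_svg.

**Shape 1** — `<path>` line segment, stroke `#000000` → cut (S860, F1063). Machine vertices: (148.56,15.59) → (156.24,72.85). Open path.

G21
G90
G0 X148.56 Y15.59
M3 S860
G1 X156.24 Y72.85 F1063
M5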